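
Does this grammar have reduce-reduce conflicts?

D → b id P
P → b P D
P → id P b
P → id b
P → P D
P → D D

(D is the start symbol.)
Yes — I15: [P → P D .] vs [P → b P D .]

Augment with D' → D and build the canonical LR(0) collection (I0 = CLOSURE({[D' → . D]}), then GOTO on every symbol after a dot until no new states appear). It has 17 states:
  I0: { [D → . b id P], [D' → . D] }  — shift
  I1: { [D' → D .] }  — accept
  I2: { [D → b . id P] }  — shift
  I3: { [D → . b id P], [D → b id . P], [P → . D D], [P → . P D], [P → . b P D], [P → . id P b], [P → . id b] }  — shift
  I4: { [D → . b id P], [P → D . D] }  — shift
  I5: { [D → . b id P], [D → b id P .], [P → P . D] }  — shift, reduce
  I6: { [D → . b id P], [D → b . id P], [P → . D D], [P → . P D], [P → . b P D], [P → . id P b], [P → . id b], [P → b . P D] }  — shift
  I7: { [D → . b id P], [P → . D D], [P → . P D], [P → . b P D], [P → . id P b], [P → . id b], [P → id . P b], [P → id . b] }  — shift
  I8: { [D → . b id P], [P → P . D], [P → id P . b] }  — shift
  I9: { [D → . b id P], [D → b . id P], [P → . D D], [P → . P D], [P → . b P D], [P → . id P b], [P → . id b], [P → b . P D], [P → id b .] }  — shift, reduce
  I10: { [D → . b id P], [P → P . D], [P → b P . D] }  — shift
  I11: { [D → . b id P], [D → b id . P], [P → . D D], [P → . P D], [P → . b P D], [P → . id P b], [P → . id b], [P → id . P b], [P → id . b] }  — shift
  I12: { [D → . b id P], [D → b id P .], [P → P . D], [P → id P . b] }  — shift, reduce
  I13: { [P → P D .] }  — reduce
  I14: { [D → b . id P], [P → id P b .] }  — shift, reduce
  I15: { [P → P D .], [P → b P D .] }  — 2 reduces
  I16: { [P → D D .] }  — reduce

I15 contains complete items [P → P D .], [P → b P D .] — reduce-reduce conflict.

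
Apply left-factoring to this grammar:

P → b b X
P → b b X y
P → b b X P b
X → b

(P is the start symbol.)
Left-factoring transforms A → αβ₁ | αβ₂ into A → αA' and A' → β₁ | β₂
(α is the longest common prefix among the alternatives). Repeat until
no nonterminal has two alternatives with a common prefix.

Round 1: P has alternatives sharing prefix 'b b X'. Introduce P': P → b b X P'
  Add: P' → ε
  Add: P' → y
  Add: P' → P b

No remaining common prefixes — done.

Resulting grammar:
P → b b X P'
P' → ε
P' → y
P' → P b
X → b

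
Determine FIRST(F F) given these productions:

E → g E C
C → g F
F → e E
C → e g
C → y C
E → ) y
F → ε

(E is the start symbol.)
{ 'e', ε }

FIRST sets of the non-terminals involved (from the grammar, by fixed-point iteration):
  FIRST(F) = { 'e', ε }

To compute FIRST(F F), process the symbols left to right:
Symbol F is a non-terminal. Add FIRST(F) \ {ε} = { 'e' }
F is nullable (ε ∈ FIRST(F)), continue to the next symbol.
Symbol F is a non-terminal. Add FIRST(F) \ {ε} = { 'e' }
F is nullable (ε ∈ FIRST(F)), continue to the next symbol.
All symbols are nullable, so ε is in the result.
FIRST(F F) = { 'e', ε }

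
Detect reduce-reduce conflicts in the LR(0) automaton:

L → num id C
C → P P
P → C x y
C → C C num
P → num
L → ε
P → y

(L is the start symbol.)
Augment with L' → L and build the canonical LR(0) collection (I0 = CLOSURE({[L' → . L]}), then GOTO on every symbol after a dot until no new states appear). It has 14 states:
  I0: { [L → . num id C], [L → .], [L' → . L] }  — shift, reduce
  I1: { [L' → L .] }  — accept
  I2: { [L → num . id C] }  — shift
  I3: { [C → . C C num], [C → . P P], [L → num id . C], [P → . C x y], [P → . num], [P → . y] }  — shift
  I4: { [C → . C C num], [C → . P P], [C → C . C num], [L → num id C .], [P → . C x y], [P → . num], [P → . y], [P → C . x y] }  — shift, reduce
  I5: { [C → . C C num], [C → . P P], [C → P . P], [P → . C x y], [P → . num], [P → . y] }  — shift
  I6: { [P → num .] }  — reduce
  I7: { [P → y .] }  — reduce
  I8: { [C → . C C num], [C → . P P], [C → C . C num], [P → . C x y], [P → . num], [P → . y], [P → C . x y] }  — shift
  I9: { [C → . C C num], [C → . P P], [C → P . P], [C → P P .], [P → . C x y], [P → . num], [P → . y] }  — shift, reduce
  I10: { [C → . C C num], [C → . P P], [C → C . C num], [C → C C . num], [P → . C x y], [P → . num], [P → . y], [P → C . x y] }  — shift
  I11: { [P → C x . y] }  — shift
  I12: { [P → C x y .] }  — reduce
  I13: { [C → C C num .], [P → num .] }  — 2 reduces

I13 contains complete items [C → C C num .], [P → num .] — reduce-reduce conflict.

Answer: Yes — I13: [C → C C num .] vs [P → num .]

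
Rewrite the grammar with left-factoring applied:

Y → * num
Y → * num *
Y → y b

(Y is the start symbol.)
Y → * num Y'
Y' → ε
Y' → *
Y → y b

Left-factoring transforms A → αβ₁ | αβ₂ into A → αA' and A' → β₁ | β₂
(α is the longest common prefix among the alternatives). Repeat until
no nonterminal has two alternatives with a common prefix.

Round 1: Y has alternatives sharing prefix '* num'. Introduce Y': Y → * num Y'
  Add: Y' → ε
  Add: Y' → *

No remaining common prefixes — done.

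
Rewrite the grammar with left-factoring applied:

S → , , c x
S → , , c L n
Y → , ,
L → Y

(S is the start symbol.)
Left-factoring transforms A → αβ₁ | αβ₂ into A → αA' and A' → β₁ | β₂
(α is the longest common prefix among the alternatives). Repeat until
no nonterminal has two alternatives with a common prefix.

Round 1: S has alternatives sharing prefix ', , c'. Introduce S': S → , , c S'
  Add: S' → x
  Add: S' → L n

No remaining common prefixes — done.

Resulting grammar:
S → , , c S'
S' → x
S' → L n
Y → , ,
L → Y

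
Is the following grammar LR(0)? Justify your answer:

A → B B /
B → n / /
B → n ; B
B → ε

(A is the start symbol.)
Augment with A' → A and build the canonical LR(0) collection (I0 = CLOSURE({[A' → . A]}), then GOTO on every symbol after a dot until no new states appear). It has 10 states:
  I0: { [A → . B B /], [A' → . A], [B → . n / /], [B → . n ; B], [B → .] }  — shift, reduce
  I1: { [A' → A .] }  — accept
  I2: { [A → B . B /], [B → . n / /], [B → . n ; B], [B → .] }  — shift, reduce
  I3: { [B → n . / /], [B → n . ; B] }  — shift
  I4: { [B → n / . /] }  — shift
  I5: { [B → . n / /], [B → . n ; B], [B → .], [B → n ; . B] }  — shift, reduce
  I6: { [B → n ; B .] }  — reduce
  I7: { [B → n / / .] }  — reduce
  I8: { [A → B B . /] }  — shift
  I9: { [A → B B / .] }  — reduce

Conflict in state I0:
  Shift-reduce conflict between [B → .] and [B → . n / /]
So the grammar is NOT LR(0).

Answer: No. Shift-reduce conflict between [B → .] and [B → . n / /]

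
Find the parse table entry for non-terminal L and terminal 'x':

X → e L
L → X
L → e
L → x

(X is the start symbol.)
L → x

To find M[L, 'x'], we find productions for L where 'x' is in the predict set (PREDICT(N → α) = (FIRST(α) \ {ε}) ∪ (FOLLOW(N) if α ⇒* ε)).

Relevant sets:
  FIRST(X) = { 'e' }

L → X: PREDICT = { 'e' }
L → e: PREDICT = { 'e' }
L → x: PREDICT = { 'x' }
  'x' is in predict set, so this production goes in M[L, 'x']

M[L, 'x'] = L → x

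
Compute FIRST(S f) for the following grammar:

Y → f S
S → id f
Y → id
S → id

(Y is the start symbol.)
FIRST sets of the non-terminals involved (from the grammar, by fixed-point iteration):
  FIRST(S) = { 'id' }

To compute FIRST(S f), process the symbols left to right:
Symbol S is a non-terminal. Add FIRST(S) \ {ε} = { 'id' }
S is not nullable (ε ∉ FIRST(S)), so stop here.
FIRST(S f) = { 'id' }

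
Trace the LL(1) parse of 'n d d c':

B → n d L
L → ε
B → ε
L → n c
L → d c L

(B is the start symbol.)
Stack is shown with the top on the left.

Stack    Input      Action
--------------------------
B $      n d d c $  output B → n d L
n d L $  n d d c $  match 'n'
d L $    d d c $    match 'd'
L $      d c $      output L → d c L
d c L $  d c $      match 'd'
c L $    c $        match 'c'
L $      $          output L → ε
$        $          accept

The string is accepted.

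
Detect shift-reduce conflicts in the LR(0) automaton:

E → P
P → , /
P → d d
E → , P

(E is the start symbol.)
No shift-reduce conflicts

A shift-reduce conflict occurs when an LR(0) state has both:
  - a complete (reduce) item [A → α .] (dot at the end), and
  - a shift item [B → β . c γ] (dot before a terminal).

Augment with E' → E and build the canonical LR(0) collection (I0 = CLOSURE({[E' → . E]}), then GOTO on every symbol after a dot until no new states appear). It has 9 states:
  I0: { [E → . , P], [E → . P], [E' → . E], [P → . , /], [P → . d d] }  — shift
  I1: { [E → , . P], [P → , . /], [P → . , /], [P → . d d] }  — shift
  I2: { [E' → E .] }  — accept
  I3: { [E → P .] }  — reduce
  I4: { [P → d . d] }  — shift
  I5: { [P → d d .] }  — reduce
  I6: { [P → , . /] }  — shift
  I7: { [P → , / .] }  — reduce
  I8: { [E → , P .] }  — reduce

No state contains both a complete item and a shift item.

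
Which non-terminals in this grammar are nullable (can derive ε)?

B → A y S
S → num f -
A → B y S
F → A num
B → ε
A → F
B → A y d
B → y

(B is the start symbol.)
{ 'B' }

ε-productions: B → ε
So B is immediately nullable.
No further non-terminal can be added: every production for the remaining non-terminals contains a terminal or a non-nullable non-terminal.
Nullable = { 'B' }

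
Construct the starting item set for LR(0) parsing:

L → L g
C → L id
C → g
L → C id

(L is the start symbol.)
{ [C → . L id], [C → . g], [L → . C id], [L → . L g], [L' → . L] }

First, augment the grammar with L' → L
I₀ = CLOSURE({ [L' → . L] }):
  [L' → . L] has the dot before L: add [L → . L g], [L → . C id]
  [L → . C id] has the dot before C: add [C → . L id], [C → . g]
No further items can be added.

I₀ = { [C → . L id], [C → . g], [L → . C id], [L → . L g], [L' → . L] }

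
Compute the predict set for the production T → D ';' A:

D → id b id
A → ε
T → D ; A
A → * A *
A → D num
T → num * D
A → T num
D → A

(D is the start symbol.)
PREDICT(T → D ';' A) = (FIRST(RHS) \ {ε}) ∪ (FOLLOW(T) if ε ∈ FIRST(RHS), i.e. RHS ⇒* ε)
FIRST(D) = { '*', ';', 'id', 'num', ε }
FIRST(D ';' A) = { '*', ';', 'id', 'num' }
ε ∉ FIRST(D ';' A), so FOLLOW(T) is not added.
PREDICT(T → D ';' A) = { '*', ';', 'id', 'num' }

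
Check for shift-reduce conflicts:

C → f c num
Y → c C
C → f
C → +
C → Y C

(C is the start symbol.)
A shift-reduce conflict occurs when an LR(0) state has both:
  - a complete (reduce) item [A → α .] (dot at the end), and
  - a shift item [B → β . c γ] (dot before a terminal).

Augment with C' → C and build the canonical LR(0) collection (I0 = CLOSURE({[C' → . C]}), then GOTO on every symbol after a dot until no new states appear). It has 10 states:
  I0: { [C → . +], [C → . Y C], [C → . f c num], [C → . f], [C' → . C], [Y → . c C] }  — shift
  I1: { [C → + .] }  — reduce
  I2: { [C' → C .] }  — accept
  I3: { [C → . +], [C → . Y C], [C → . f c num], [C → . f], [C → Y . C], [Y → . c C] }  — shift
  I4: { [C → . +], [C → . Y C], [C → . f c num], [C → . f], [Y → . c C], [Y → c . C] }  — shift
  I5: { [C → f . c num], [C → f .] }  — shift, reduce
  I6: { [C → f c . num] }  — shift
  I7: { [C → f c num .] }  — reduce
  I8: { [Y → c C .] }  — reduce
  I9: { [C → Y C .] }  — reduce

I5 contains reduce item [C → f .] and shift item [C → f . c num] — shift-reduce conflict.

Answer: Yes — I5: [C → f .] vs [C → f . c num]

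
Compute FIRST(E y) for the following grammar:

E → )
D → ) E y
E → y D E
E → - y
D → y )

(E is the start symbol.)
{ ')', '-', 'y' }

FIRST sets of the non-terminals involved (from the grammar, by fixed-point iteration):
  FIRST(E) = { ')', '-', 'y' }

To compute FIRST(E y), process the symbols left to right:
Symbol E is a non-terminal. Add FIRST(E) \ {ε} = { ')', '-', 'y' }
E is not nullable (ε ∉ FIRST(E)), so stop here.
FIRST(E y) = { ')', '-', 'y' }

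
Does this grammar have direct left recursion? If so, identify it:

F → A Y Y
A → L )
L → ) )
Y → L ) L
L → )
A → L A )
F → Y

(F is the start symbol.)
No direct left recursion

Direct left recursion occurs when N → N α for some non-terminal N (the right-hand side begins with the left-hand side itself).

F → A Y Y: starts with A
A → L ): starts with L
L → ) ): starts with ')'
Y → L ) L: starts with L
L → ): starts with ')'
A → L A ): starts with L
F → Y: starts with Y

No direct left recursion found.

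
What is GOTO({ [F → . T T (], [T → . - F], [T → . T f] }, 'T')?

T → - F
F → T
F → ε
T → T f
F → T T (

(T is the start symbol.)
GOTO(I, 'T') = CLOSURE({ [A → αX.β] : [A → α.Xβ] ∈ I, X = 'T' })

Items with dot before 'T', with the dot advanced:
  [F → . T T (] → [F → T . T (]
  [T → . T f] → [T → T . f]
Closure of the advanced items:
  [F → T . T (] has the dot before T: add [T → . - F], [T → . T f]

GOTO = { [F → T . T (], [T → . - F], [T → . T f], [T → T . f] }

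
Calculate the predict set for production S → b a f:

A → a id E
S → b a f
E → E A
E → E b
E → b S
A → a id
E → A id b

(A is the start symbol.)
{ 'b' }

PREDICT(S → b a f) = (FIRST(RHS) \ {ε}) ∪ (FOLLOW(S) if ε ∈ FIRST(RHS), i.e. RHS ⇒* ε)
FIRST(b a f) = { 'b' }
ε ∉ FIRST(b a f), so FOLLOW(S) is not added.
PREDICT(S → b a f) = { 'b' }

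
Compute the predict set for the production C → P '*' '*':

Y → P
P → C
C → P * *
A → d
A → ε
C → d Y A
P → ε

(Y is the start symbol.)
{ '*', 'd' }

PREDICT(C → P '*' '*') = (FIRST(RHS) \ {ε}) ∪ (FOLLOW(C) if ε ∈ FIRST(RHS), i.e. RHS ⇒* ε)
FIRST(P) = { '*', 'd', ε }
FIRST(P '*' '*') = { '*', 'd' }
ε ∉ FIRST(P '*' '*'), so FOLLOW(C) is not added.
PREDICT(C → P '*' '*') = { '*', 'd' }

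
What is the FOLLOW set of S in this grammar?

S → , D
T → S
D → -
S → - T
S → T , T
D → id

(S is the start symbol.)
{ $, ',' }

To compute FOLLOW(S), find every occurrence of S on a right-hand side N → α S β: add FIRST(β) \ {ε}, and if β is empty or nullable also add FOLLOW(N). Iterate to a fixed point.

S is the start symbol, so $ ∈ FOLLOW(S).
In T → S: S is at the end, add FOLLOW(T)

The FOLLOW sets referred to above (computed the same way, to a fixed point):
  FOLLOW(T) = { $, ',' }

Taking the union: FOLLOW(S) = { $, ',' }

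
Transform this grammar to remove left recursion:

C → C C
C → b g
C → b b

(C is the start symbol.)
C → b g C'
C → b b C'
C' → C C'
C' → ε

C is directly left-recursive. The standard transformation for
  A → A α₁ | ... | A α_m | β₁ | ... | β_n
is
  A  → β₁ A' | ... | β_n A'
  A' → α₁ A' | ... | α_m A' | ε

C → b g becomes C → b g C'
C → b b becomes C → b b C'
C → C C becomes C' → C C'
Add C' → ε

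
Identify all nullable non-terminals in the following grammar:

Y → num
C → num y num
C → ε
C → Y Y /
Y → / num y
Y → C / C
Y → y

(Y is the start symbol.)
{ 'C' }

A non-terminal is nullable if it can derive ε (the empty string): either it has an ε-production, or it has a production whose right-hand side consists entirely of nullable non-terminals.

ε-productions: C → ε
So C is immediately nullable.
No further non-terminal can be added: every production for the remaining non-terminals contains a terminal or a non-nullable non-terminal.
Nullable = { 'C' }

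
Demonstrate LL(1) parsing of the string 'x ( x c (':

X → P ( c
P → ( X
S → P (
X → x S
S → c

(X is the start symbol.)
LL(1) parsing maintains a stack (initially the start symbol over $) and the input. At each step: if the stack top is a terminal, match it against the current input token; if it is a non-terminal N, replace it with the RHS of M[N, lookahead] (the unique production whose predict set contains the lookahead).

Stack is shown with the top on the left.

Stack    Input        Action
----------------------------
X $      x ( x c ( $  output X → x S
x S $    x ( x c ( $  match 'x'
S $      ( x c ( $    output S → P (
P ( $    ( x c ( $    output P → ( X
( X ( $  ( x c ( $    match '('
X ( $    x c ( $      output X → x S
x S ( $  x c ( $      match 'x'
S ( $    c ( $        output S → c
c ( $    c ( $        match 'c'
( $      ( $          match '('
$        $            accept

The string is accepted.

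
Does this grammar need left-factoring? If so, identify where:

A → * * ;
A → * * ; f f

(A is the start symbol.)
Left-factoring is needed when two productions for the same non-terminal
share a common prefix on the right-hand side.

Productions for A:
  A → * * ;
  A → * * ; f f

Found common prefix '* * ;' in productions for A

Answer: Yes, A has productions with common prefix '* * ;'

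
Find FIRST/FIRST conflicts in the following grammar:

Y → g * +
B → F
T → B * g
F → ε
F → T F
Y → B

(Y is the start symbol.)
No FIRST/FIRST conflicts.

FIRST sets of the non-terminals at (or reachable through a nullable prefix from) the front of some alternative:
  FIRST(B) = { '*', ε }
  FIRST(T) = { '*' }

Productions for Y:
  Y → g * +: FIRST = { 'g' }
  Y → B: FIRST = { '*', ε }
Productions for F:
  F → ε: FIRST = { ε }
  F → T F: FIRST = { '*' }
B, T have only one production, so no FIRST/FIRST conflict is possible there.

All alternatives of each non-terminal have pairwise disjoint FIRST sets.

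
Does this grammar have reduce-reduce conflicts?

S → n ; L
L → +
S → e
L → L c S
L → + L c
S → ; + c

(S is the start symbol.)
Augment with S' → S and build the canonical LR(0) collection (I0 = CLOSURE({[S' → . S]}), then GOTO on every symbol after a dot until no new states appear). It has 14 states:
  I0: { [S → . ; + c], [S → . e], [S → . n ; L], [S' → . S] }  — shift
  I1: { [S → ; . + c] }  — shift
  I2: { [S' → S .] }  — accept
  I3: { [S → e .] }  — reduce
  I4: { [S → n . ; L] }  — shift
  I5: { [L → . + L c], [L → . +], [L → . L c S], [S → n ; . L] }  — shift
  I6: { [L → + . L c], [L → + .], [L → . + L c], [L → . +], [L → . L c S] }  — shift, reduce
  I7: { [L → L . c S], [S → n ; L .] }  — shift, reduce
  I8: { [L → L c . S], [S → . ; + c], [S → . e], [S → . n ; L] }  — shift
  I9: { [L → L c S .] }  — reduce
  I10: { [L → + L . c], [L → L . c S] }  — shift
  I11: { [L → + L c .], [L → L c . S], [S → . ; + c], [S → . e], [S → . n ; L] }  — shift, reduce
  I12: { [S → ; + . c] }  — shift
  I13: { [S → ; + c .] }  — reduce

No state contains more than one complete item.

Answer: No reduce-reduce conflicts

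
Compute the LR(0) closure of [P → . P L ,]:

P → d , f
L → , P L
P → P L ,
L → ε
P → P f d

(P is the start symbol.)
{ [P → . P L ,], [P → . P f d], [P → . d , f] }

To compute CLOSURE, for each item [A → α.Bβ] where B is a non-terminal, add [B → .γ] for all productions B → γ; repeat for the newly added items until nothing changes.

Start with: [P → . P L ,]
  [P → . P L ,] has the dot before P: add [P → . d , f], [P → . P f d]
No further items can be added.

CLOSURE = { [P → . P L ,], [P → . P f d], [P → . d , f] }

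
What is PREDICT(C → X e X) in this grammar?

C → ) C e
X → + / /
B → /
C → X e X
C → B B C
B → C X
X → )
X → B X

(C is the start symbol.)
PREDICT(C → X e X) = (FIRST(RHS) \ {ε}) ∪ (FOLLOW(C) if ε ∈ FIRST(RHS), i.e. RHS ⇒* ε)
FIRST(X) = { ')', '+', '/' }
FIRST(X e X) = { ')', '+', '/' }
ε ∉ FIRST(X e X), so FOLLOW(C) is not added.
PREDICT(C → X e X) = { ')', '+', '/' }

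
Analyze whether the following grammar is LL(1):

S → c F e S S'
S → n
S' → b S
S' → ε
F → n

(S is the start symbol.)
A grammar is LL(1) if for each non-terminal N with multiple productions, the predict sets of those productions are pairwise disjoint, where PREDICT(N → α) = (FIRST(α) \ {ε}) ∪ (FOLLOW(N) if α ⇒* ε).

Relevant sets:
  FOLLOW(S') = { $, 'b' }

For S:
  PREDICT(S → c F e S S') = { 'c' }
  PREDICT(S → n) = { 'n' }
For S':
  PREDICT(S' → b S) = { 'b' }
  PREDICT(S' → ε) = { $, 'b' }
F has a single production, so nothing to check there.

Conflict found: Predict set conflict for S': { 'b' }
The grammar is NOT LL(1).

Answer: No. Predict set conflict for S': { 'b' }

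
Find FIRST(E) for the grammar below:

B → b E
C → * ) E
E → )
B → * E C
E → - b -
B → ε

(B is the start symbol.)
To compute FIRST(E), examine every production with E on the left-hand side, reading each right-hand side left to right until a non-nullable symbol is reached.

From E → ):
  - ')' is a terminal: add ')' and stop
From E → - b -:
  - '-' is a terminal: add '-' and stop

Collecting: FIRST(E) = { ')', '-' }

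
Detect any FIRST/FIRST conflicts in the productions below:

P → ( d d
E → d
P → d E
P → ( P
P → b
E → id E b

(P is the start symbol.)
A FIRST/FIRST conflict occurs when two productions N → α and N → β for the same non-terminal have FIRST(α) ∩ FIRST(β) ≠ ∅ (with ε ∈ FIRST of a nullable right-hand side, so two nullable alternatives also conflict).

Productions for P:
  P → ( d d: FIRST = { '(' }
  P → d E: FIRST = { 'd' }
  P → ( P: FIRST = { '(' }
  P → b: FIRST = { 'b' }
Productions for E:
  E → d: FIRST = { 'd' }
  E → id E b: FIRST = { 'id' }

Conflict for P: P → ( d d and P → ( P
  Overlap: { '(' }

Answer: Yes. P → '(' d d / P → '(' P on { '(' }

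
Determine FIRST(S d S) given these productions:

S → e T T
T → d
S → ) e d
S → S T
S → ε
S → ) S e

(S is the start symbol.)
FIRST sets of the non-terminals involved (from the grammar, by fixed-point iteration):
  FIRST(S) = { ')', 'd', 'e', ε }

To compute FIRST(S d S), process the symbols left to right:
Symbol S is a non-terminal. Add FIRST(S) \ {ε} = { ')', 'd', 'e' }
S is nullable (ε ∈ FIRST(S)), continue to the next symbol.
Symbol d is a terminal. Add 'd' and stop.
FIRST(S d S) = { ')', 'd', 'e' }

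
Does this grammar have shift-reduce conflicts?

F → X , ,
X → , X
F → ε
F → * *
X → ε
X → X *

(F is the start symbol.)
A shift-reduce conflict occurs when an LR(0) state has both:
  - a complete (reduce) item [A → α .] (dot at the end), and
  - a shift item [B → β . c γ] (dot before a terminal).

Augment with F' → F and build the canonical LR(0) collection (I0 = CLOSURE({[F' → . F]}), then GOTO on every symbol after a dot until no new states appear). It has 10 states:
  I0: { [F → . * *], [F → . X , ,], [F → .], [F' → . F], [X → . , X], [X → . X *], [X → .] }  — shift, 2 reduces
  I1: { [F → * . *] }  — shift
  I2: { [X → , . X], [X → . , X], [X → . X *], [X → .] }  — shift, reduce
  I3: { [F' → F .] }  — accept
  I4: { [F → X . , ,], [X → X . *] }  — shift
  I5: { [X → X * .] }  — reduce
  I6: { [F → X , . ,] }  — shift
  I7: { [F → X , , .] }  — reduce
  I8: { [X → , X .], [X → X . *] }  — shift, reduce
  I9: { [F → * * .] }  — reduce

I0 contains reduce items [F → .], [X → .] and shift items [F → . * *], [X → . , X] — shift-reduce conflict.
I2 contains reduce item [X → .] and shift item [X → . , X] — shift-reduce conflict.
I8 contains reduce item [X → , X .] and shift item [X → X . *] — shift-reduce conflict.

Answer: Yes — I0: [F → .] vs [F → . * *]; I2: [X → .] vs [X → . , X]; I8: [X → , X .] vs [X → X . *]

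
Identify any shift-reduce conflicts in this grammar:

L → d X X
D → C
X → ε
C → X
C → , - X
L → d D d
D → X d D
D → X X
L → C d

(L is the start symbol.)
Yes — I0: [X → .] vs [C → . , - X]; I5: [X → .] vs [C → . , - X]; I8: [C → X .] vs [D → X . d D]; I10: [X → .] vs [C → . , - X]; I12: [C → X .] vs [D → X . d D]

Augment with L' → L and build the canonical LR(0) collection (I0 = CLOSURE({[L' → . L]}), then GOTO on every symbol after a dot until no new states appear). It has 18 states:
  I0: { [C → . , - X], [C → . X], [L → . C d], [L → . d D d], [L → . d X X], [L' → . L], [X → .] }  — shift, reduce
  I1: { [C → , . - X] }  — shift
  I2: { [L → C . d] }  — shift
  I3: { [L' → L .] }  — accept
  I4: { [C → X .] }  — reduce
  I5: { [C → . , - X], [C → . X], [D → . C], [D → . X X], [D → . X d D], [L → d . D d], [L → d . X X], [X → .] }  — shift, reduce
  I6: { [D → C .] }  — reduce
  I7: { [L → d D . d] }  — shift
  I8: { [C → X .], [D → X . X], [D → X . d D], [L → d X . X], [X → .] }  — shift, 2 reduces
  I9: { [D → X X .], [L → d X X .] }  — 2 reduces
  I10: { [C → . , - X], [C → . X], [D → . C], [D → . X X], [D → . X d D], [D → X d . D], [X → .] }  — shift, reduce
  I11: { [D → X d D .] }  — reduce
  I12: { [C → X .], [D → X . X], [D → X . d D], [X → .] }  — shift, 2 reduces
  I13: { [D → X X .] }  — reduce
  I14: { [L → d D d .] }  — reduce
  I15: { [L → C d .] }  — reduce
  I16: { [C → , - . X], [X → .] }  — reduce
  I17: { [C → , - X .] }  — reduce

I0 contains reduce item [X → .] and shift items [C → . , - X], [L → . d D d], [L → . d X X] — shift-reduce conflict.
I5 contains reduce item [X → .] and shift item [C → . , - X] — shift-reduce conflict.
I8 contains reduce items [C → X .], [X → .] and shift item [D → X . d D] — shift-reduce conflict.
I10 contains reduce item [X → .] and shift item [C → . , - X] — shift-reduce conflict.
I12 contains reduce items [C → X .], [X → .] and shift item [D → X . d D] — shift-reduce conflict.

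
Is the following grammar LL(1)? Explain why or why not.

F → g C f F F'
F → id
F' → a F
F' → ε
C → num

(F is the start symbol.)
Relevant sets:
  FOLLOW(F') = { $, 'a' }

For F:
  PREDICT(F → g C f F F') = { 'g' }
  PREDICT(F → id) = { 'id' }
For F':
  PREDICT(F' → a F) = { 'a' }
  PREDICT(F' → ε) = { $, 'a' }
C has a single production, so nothing to check there.

Conflict found: Predict set conflict for F': { 'a' }
The grammar is NOT LL(1).

Answer: No. Predict set conflict for F': { 'a' }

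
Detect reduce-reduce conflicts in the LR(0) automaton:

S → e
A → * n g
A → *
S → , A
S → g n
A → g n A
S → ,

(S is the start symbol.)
A reduce-reduce conflict occurs when an LR(0) state has two complete items [A → α .] and [B → β .] — both call for a reduction, and with no lookahead the parser cannot choose between them.

Augment with S' → S and build the canonical LR(0) collection (I0 = CLOSURE({[S' → . S]}), then GOTO on every symbol after a dot until no new states appear). It has 13 states:
  I0: { [S → . , A], [S → . ,], [S → . e], [S → . g n], [S' → . S] }  — shift
  I1: { [A → . * n g], [A → . *], [A → . g n A], [S → , . A], [S → , .] }  — shift, reduce
  I2: { [S' → S .] }  — accept
  I3: { [S → e .] }  — reduce
  I4: { [S → g . n] }  — shift
  I5: { [S → g n .] }  — reduce
  I6: { [A → * . n g], [A → * .] }  — shift, reduce
  I7: { [S → , A .] }  — reduce
  I8: { [A → g . n A] }  — shift
  I9: { [A → . * n g], [A → . *], [A → . g n A], [A → g n . A] }  — shift
  I10: { [A → g n A .] }  — reduce
  I11: { [A → * n . g] }  — shift
  I12: { [A → * n g .] }  — reduce

No state contains more than one complete item.

Answer: No reduce-reduce conflicts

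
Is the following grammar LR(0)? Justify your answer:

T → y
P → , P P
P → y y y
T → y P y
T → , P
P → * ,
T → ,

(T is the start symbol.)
A grammar is LR(0) if no state in the canonical LR(0) collection has:
  - both a shift item (dot before a terminal) and a complete item (shift-reduce conflict), or
  - two or more complete items (reduce-reduce conflict; the accept item [T' → T .] counts as a complete item here).

Augment with T' → T and build the canonical LR(0) collection (I0 = CLOSURE({[T' → . T]}), then GOTO on every symbol after a dot until no new states appear). It has 15 states:
  I0: { [T → . , P], [T → . ,], [T → . y P y], [T → . y], [T' → . T] }  — shift
  I1: { [P → . * ,], [P → . , P P], [P → . y y y], [T → , . P], [T → , .] }  — shift, reduce
  I2: { [T' → T .] }  — accept
  I3: { [P → . * ,], [P → . , P P], [P → . y y y], [T → y . P y], [T → y .] }  — shift, reduce
  I4: { [P → * . ,] }  — shift
  I5: { [P → , . P P], [P → . * ,], [P → . , P P], [P → . y y y] }  — shift
  I6: { [T → y P . y] }  — shift
  I7: { [P → y . y y] }  — shift
  I8: { [P → y y . y] }  — shift
  I9: { [P → y y y .] }  — reduce
  I10: { [T → y P y .] }  — reduce
  I11: { [P → , P . P], [P → . * ,], [P → . , P P], [P → . y y y] }  — shift
  I12: { [P → , P P .] }  — reduce
  I13: { [P → * , .] }  — reduce
  I14: { [T → , P .] }  — reduce

Conflict in state I1:
  Shift-reduce conflict between [T → , .] and [P → . * ,]
So the grammar is NOT LR(0).

Answer: No. Shift-reduce conflict between [T → , .] and [P → . * ,]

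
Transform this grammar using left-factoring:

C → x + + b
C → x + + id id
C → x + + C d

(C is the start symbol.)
C → x + + C'
C' → b
C' → id id
C' → C d

Left-factoring transforms A → αβ₁ | αβ₂ into A → αA' and A' → β₁ | β₂
(α is the longest common prefix among the alternatives). Repeat until
no nonterminal has two alternatives with a common prefix.

Round 1: C has alternatives sharing prefix 'x + +'. Introduce C': C → x + + C'
  Add: C' → b
  Add: C' → id id
  Add: C' → C d

No remaining common prefixes — done.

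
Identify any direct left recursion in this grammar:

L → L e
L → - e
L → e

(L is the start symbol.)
Yes, L is left-recursive

Direct left recursion occurs when N → N α for some non-terminal N (the right-hand side begins with the left-hand side itself).

L → L e: LEFT RECURSIVE (starts with L)
L → - e: starts with '-'
L → e: starts with e

The grammar has direct left recursion on: L.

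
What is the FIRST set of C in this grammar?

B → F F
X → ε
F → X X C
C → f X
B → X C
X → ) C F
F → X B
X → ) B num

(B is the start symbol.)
{ 'f' }

From C → f X:
  - f is a terminal: add 'f' and stop

Collecting: FIRST(C) = { 'f' }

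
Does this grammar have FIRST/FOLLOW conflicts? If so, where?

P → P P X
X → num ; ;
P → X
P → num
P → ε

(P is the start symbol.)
A FIRST/FOLLOW conflict occurs when a non-terminal N has a nullable alternative N → β (β ⇒* ε) and another alternative N → α with FIRST(α) ∩ FOLLOW(N) ≠ ∅: on such a lookahead the parser cannot decide between expanding α and letting N vanish via β.

Nullable non-terminals: P.
FIRST sets used below: FIRST(P) = { 'num', ε }, FIRST(X) = { 'num' }

P: nullable alternative(s) P → ε; FOLLOW(P) = { $, 'num' }
  P → P P X: FIRST \ {ε} = { 'num' } — overlaps FOLLOW(P) on { 'num' }: CONFLICT
  P → X: FIRST \ {ε} = { 'num' } — overlaps FOLLOW(P) on { 'num' }: CONFLICT
  P → num: FIRST \ {ε} = { 'num' } — overlaps FOLLOW(P) on { 'num' }: CONFLICT
  P → ε: FIRST \ {ε} = { } — this is the only nullable alternative, skip

X has no nullable alternative, so no FIRST/FOLLOW check is needed there.

So the grammar has 3 FIRST/FOLLOW conflicts (marked CONFLICT above).

Answer: Yes. P → P P X with FOLLOW(P) on { 'num' }; P → X with FOLLOW(P) on { 'num' }; P → num with FOLLOW(P) on { 'num' }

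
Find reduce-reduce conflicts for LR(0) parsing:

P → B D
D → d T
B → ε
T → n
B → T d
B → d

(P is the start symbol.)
A reduce-reduce conflict occurs when an LR(0) state has two complete items [A → α .] and [B → β .] — both call for a reduction, and with no lookahead the parser cannot choose between them.

Augment with P' → P and build the canonical LR(0) collection (I0 = CLOSURE({[P' → . P]}), then GOTO on every symbol after a dot until no new states appear). It has 10 states:
  I0: { [B → . T d], [B → . d], [B → .], [P → . B D], [P' → . P], [T → . n] }  — shift, reduce
  I1: { [D → . d T], [P → B . D] }  — shift
  I2: { [P' → P .] }  — accept
  I3: { [B → T . d] }  — shift
  I4: { [B → d .] }  — reduce
  I5: { [T → n .] }  — reduce
  I6: { [B → T d .] }  — reduce
  I7: { [P → B D .] }  — reduce
  I8: { [D → d . T], [T → . n] }  — shift
  I9: { [D → d T .] }  — reduce

No state contains more than one complete item.

Answer: No reduce-reduce conflicts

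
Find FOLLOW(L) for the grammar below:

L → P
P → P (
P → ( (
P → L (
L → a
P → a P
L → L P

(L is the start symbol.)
To compute FOLLOW(L), find every occurrence of L on a right-hand side N → α L β: add FIRST(β) \ {ε}, and if β is empty or nullable also add FOLLOW(N). Iterate to a fixed point.

L is the start symbol, so $ ∈ FOLLOW(L).
In P → L (: L is followed by '(', add FIRST('(') \ {ε} = { '(' }
In L → L P: L is followed by P, add FIRST(P) \ {ε} = { '(', 'a' }

Taking the union: FOLLOW(L) = { $, '(', 'a' }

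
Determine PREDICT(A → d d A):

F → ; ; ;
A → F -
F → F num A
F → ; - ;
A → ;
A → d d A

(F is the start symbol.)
PREDICT(A → d d A) = (FIRST(RHS) \ {ε}) ∪ (FOLLOW(A) if ε ∈ FIRST(RHS), i.e. RHS ⇒* ε)
FIRST(d d A) = { 'd' }
ε ∉ FIRST(d d A), so FOLLOW(A) is not added.
PREDICT(A → d d A) = { 'd' }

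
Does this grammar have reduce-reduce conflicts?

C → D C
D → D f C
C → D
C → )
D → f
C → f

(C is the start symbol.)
Yes — I4: [C → f .] vs [D → f .]; I6: [C → f .] vs [D → f .]

Augment with C' → C and build the canonical LR(0) collection (I0 = CLOSURE({[C' → . C]}), then GOTO on every symbol after a dot until no new states appear). It has 8 states:
  I0: { [C → . )], [C → . D C], [C → . D], [C → . f], [C' → . C], [D → . D f C], [D → . f] }  — shift
  I1: { [C → ) .] }  — reduce
  I2: { [C' → C .] }  — accept
  I3: { [C → . )], [C → . D C], [C → . D], [C → . f], [C → D . C], [C → D .], [D → . D f C], [D → . f], [D → D . f C] }  — shift, reduce
  I4: { [C → f .], [D → f .] }  — 2 reduces
  I5: { [C → D C .] }  — reduce
  I6: { [C → . )], [C → . D C], [C → . D], [C → . f], [C → f .], [D → . D f C], [D → . f], [D → D f . C], [D → f .] }  — shift, 2 reduces
  I7: { [D → D f C .] }  — reduce

I4 contains complete items [C → f .], [D → f .] — reduce-reduce conflict.
I6 contains complete items [C → f .], [D → f .] — reduce-reduce conflict.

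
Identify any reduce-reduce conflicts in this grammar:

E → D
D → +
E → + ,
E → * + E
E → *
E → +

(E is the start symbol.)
Yes — I2: [D → + .] vs [E → + .]

A reduce-reduce conflict occurs when an LR(0) state has two complete items [A → α .] and [B → β .] — both call for a reduction, and with no lookahead the parser cannot choose between them.

Augment with E' → E and build the canonical LR(0) collection (I0 = CLOSURE({[E' → . E]}), then GOTO on every symbol after a dot until no new states appear). It has 8 states:
  I0: { [D → . +], [E → . * + E], [E → . *], [E → . + ,], [E → . +], [E → . D], [E' → . E] }  — shift
  I1: { [E → * . + E], [E → * .] }  — shift, reduce
  I2: { [D → + .], [E → + . ,], [E → + .] }  — shift, 2 reduces
  I3: { [E → D .] }  — reduce
  I4: { [E' → E .] }  — accept
  I5: { [E → + , .] }  — reduce
  I6: { [D → . +], [E → * + . E], [E → . * + E], [E → . *], [E → . + ,], [E → . +], [E → . D] }  — shift
  I7: { [E → * + E .] }  — reduce

I2 contains complete items [D → + .], [E → + .] — reduce-reduce conflict.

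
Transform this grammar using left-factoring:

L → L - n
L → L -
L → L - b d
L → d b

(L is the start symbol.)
L → L - L'
L' → n
L' → ε
L' → b d
L → d b

Left-factoring transforms A → αβ₁ | αβ₂ into A → αA' and A' → β₁ | β₂
(α is the longest common prefix among the alternatives). Repeat until
no nonterminal has two alternatives with a common prefix.

Round 1: L has alternatives sharing prefix 'L -'. Introduce L': L → L - L'
  Add: L' → n
  Add: L' → ε
  Add: L' → b d

No remaining common prefixes — done.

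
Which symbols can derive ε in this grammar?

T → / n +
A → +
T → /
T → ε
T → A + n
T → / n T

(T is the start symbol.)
A non-terminal is nullable if it can derive ε (the empty string): either it has an ε-production, or it has a production whose right-hand side consists entirely of nullable non-terminals.

ε-productions: T → ε
So T is immediately nullable.
No further non-terminal can be added: every production for the remaining non-terminals contains a terminal or a non-nullable non-terminal.
Nullable = { 'T' }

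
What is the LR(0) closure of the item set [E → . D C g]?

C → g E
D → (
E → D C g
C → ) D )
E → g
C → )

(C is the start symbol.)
To compute CLOSURE, for each item [A → α.Bβ] where B is a non-terminal, add [B → .γ] for all productions B → γ; repeat for the newly added items until nothing changes.

Start with: [E → . D C g]
  [E → . D C g] has the dot before D: add [D → . (]
No further items can be added.

CLOSURE = { [D → . (], [E → . D C g] }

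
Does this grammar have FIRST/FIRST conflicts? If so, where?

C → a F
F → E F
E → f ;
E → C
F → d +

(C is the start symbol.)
No FIRST/FIRST conflicts.

FIRST sets of the non-terminals at (or reachable through a nullable prefix from) the front of some alternative:
  FIRST(E) = { 'a', 'f' }
  FIRST(C) = { 'a' }

Productions for F:
  F → E F: FIRST = { 'a', 'f' }
  F → d +: FIRST = { 'd' }
Productions for E:
  E → f ;: FIRST = { 'f' }
  E → C: FIRST = { 'a' }
C has only one production, so no FIRST/FIRST conflict is possible there.

All alternatives of each non-terminal have pairwise disjoint FIRST sets.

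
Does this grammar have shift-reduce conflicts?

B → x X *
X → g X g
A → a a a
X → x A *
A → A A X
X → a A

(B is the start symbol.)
Yes — I15: [X → a A .] vs [A → . a a a]; I17: [A → a a a .] vs [A → a a . a]

A shift-reduce conflict occurs when an LR(0) state has both:
  - a complete (reduce) item [A → α .] (dot at the end), and
  - a shift item [B → β . c γ] (dot before a terminal).

Augment with B' → B and build the canonical LR(0) collection (I0 = CLOSURE({[B' → . B]}), then GOTO on every symbol after a dot until no new states appear). It has 21 states:
  I0: { [B → . x X *], [B' → . B] }  — shift
  I1: { [B' → B .] }  — accept
  I2: { [B → x . X *], [X → . a A], [X → . g X g], [X → . x A *] }  — shift
  I3: { [B → x X . *] }  — shift
  I4: { [A → . A A X], [A → . a a a], [X → a . A] }  — shift
  I5: { [X → . a A], [X → . g X g], [X → . x A *], [X → g . X g] }  — shift
  I6: { [A → . A A X], [A → . a a a], [X → x . A *] }  — shift
  I7: { [A → . A A X], [A → . a a a], [A → A . A X], [X → x A . *] }  — shift
  I8: { [A → a . a a] }  — shift
  I9: { [A → a a . a] }  — shift
  I10: { [A → a a a .] }  — reduce
  I11: { [X → x A * .] }  — reduce
  I12: { [A → . A A X], [A → . a a a], [A → A . A X], [A → A A . X], [X → . a A], [X → . g X g], [X → . x A *] }  — shift
  I13: { [A → A A X .] }  — reduce
  I14: { [A → . A A X], [A → . a a a], [A → a . a a], [X → a . A] }  — shift
  I15: { [A → . A A X], [A → . a a a], [A → A . A X], [X → a A .] }  — shift, reduce
  I16: { [A → a . a a], [A → a a . a] }  — shift
  I17: { [A → a a . a], [A → a a a .] }  — shift, reduce
  I18: { [X → g X . g] }  — shift
  I19: { [X → g X g .] }  — reduce
  I20: { [B → x X * .] }  — reduce

I15 contains reduce item [X → a A .] and shift item [A → . a a a] — shift-reduce conflict.
I17 contains reduce item [A → a a a .] and shift item [A → a a . a] — shift-reduce conflict.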